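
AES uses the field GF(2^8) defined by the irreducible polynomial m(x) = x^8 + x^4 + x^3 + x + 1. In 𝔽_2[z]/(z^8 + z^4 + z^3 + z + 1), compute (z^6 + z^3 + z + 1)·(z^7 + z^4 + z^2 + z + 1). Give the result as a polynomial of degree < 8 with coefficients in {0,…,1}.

Multiply in 𝔽_2[z]: (z^6 + z^3 + z + 1)·(z^7 + z^4 + z^2 + z + 1) = z^13 + z^7 + z^6 + 1.
Reduce using z^8 ≡ z^4 + z^3 + z + 1 (mod z^8 + z^4 + z^3 + z + 1).
Reduced: z^7 + z^3 + z^2.

z^7 + z^3 + z^2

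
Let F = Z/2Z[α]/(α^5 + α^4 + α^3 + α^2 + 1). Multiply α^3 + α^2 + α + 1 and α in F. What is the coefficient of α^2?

1

Multiply in Z/2Z[α]: (α^3 + α^2 + α + 1)·(α) = α^4 + α^3 + α^2 + α.
Reduced: α^4 + α^3 + α^2 + α.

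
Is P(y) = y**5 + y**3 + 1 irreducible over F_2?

Check for roots in F_2: P(0) = 1; P(1) = 1.
No roots, so no linear factors.
Monic irreducibles of degree 2 over GF(2): y**2 + y + 1.
None of them divide P (all give nonzero remainder).
No irreducible factor of degree ≤ 2 exists, so P is irreducible over GF(2).

Yes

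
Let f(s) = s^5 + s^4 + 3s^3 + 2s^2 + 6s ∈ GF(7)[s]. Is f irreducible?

Check for roots in GF(7): f(0) = 0 → root; f(1) = 6; f(2) = 1; f(3) = 0 → root; f(4) = 2; f(5) = 5; f(6) = 0 → root.
f(0) = 0, so (s) divides f(s); f is reducible.

No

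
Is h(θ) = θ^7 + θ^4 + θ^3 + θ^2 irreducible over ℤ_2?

No

Check for roots in ℤ_2: h(0) = 0 → root; h(1) = 0 → root.
h(0) = 0, so (θ) divides h(θ); h is reducible.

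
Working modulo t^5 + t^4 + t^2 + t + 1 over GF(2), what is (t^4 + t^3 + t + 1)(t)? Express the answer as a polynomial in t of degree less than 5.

1

Multiply in GF(2)[t]: (t^4 + t^3 + t + 1)·(t) = t^5 + t^4 + t^2 + t.
Reduce using t^5 ≡ t^4 + t^2 + t + 1 (mod t^5 + t^4 + t^2 + t + 1).
Reduced: 1.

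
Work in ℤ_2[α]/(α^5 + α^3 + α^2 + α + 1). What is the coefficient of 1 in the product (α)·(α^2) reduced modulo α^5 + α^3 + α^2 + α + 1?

Multiply in ℤ_2[α]: (α)·(α^2) = α^3.
Reduced: α^3.

0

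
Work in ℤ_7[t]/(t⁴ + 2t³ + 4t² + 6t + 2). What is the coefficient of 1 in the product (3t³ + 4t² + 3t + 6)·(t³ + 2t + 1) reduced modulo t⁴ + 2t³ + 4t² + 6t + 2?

Multiply in ℤ_7[t]: (3t³ + 4t² + 3t + 6)·(t³ + 2t + 1) = 3t⁶ + 4t⁵ + 2t⁴ + 3t³ + 3t² + t + 6.
Reduce using t⁴ ≡ 5t³ + 3t² + t + 5 (mod t⁴ + 2t³ + 4t² + 6t + 2).
Reduced: 5t³ + 5t² + 6t + 4.

4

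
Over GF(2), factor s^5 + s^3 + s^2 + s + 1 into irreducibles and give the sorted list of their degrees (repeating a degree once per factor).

5

Write h(s) = s^5 + s^3 + s^2 + s + 1.
Roots in GF(2): h(0) = 1; h(1) = 1.
Complete factorization: h(s) = (s^5 + s^3 + s^2 + s + 1).
Factor degrees with multiplicity: 5 = 5.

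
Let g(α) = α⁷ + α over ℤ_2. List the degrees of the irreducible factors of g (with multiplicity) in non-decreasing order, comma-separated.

1, 1, 1, 2, 2

Roots in ℤ_2: g(0) = 0 → root; g(1) = 0 → root.
Linear factors from roots: (α), (α + 1).
Complete factorization: g(α) = (α)·(α + 1)^2·(α² + α + 1)^2.
Factor degrees with multiplicity: 1 + 1 + 1 + 2 + 2 = 7.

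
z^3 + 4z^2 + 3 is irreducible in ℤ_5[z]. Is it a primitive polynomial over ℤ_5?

Write f(z) = z^3 + 4z^2 + 3.
|GF(5^3)^×| = 5^3 − 1 = 124. Prime factorization: 124 = 2^2·31.
f is primitive ⇔ z has order 124 in GF(5)[z]/(f), i.e. z^(124/q) ≠ 1 for each prime q | 124.
z^(62) mod f = 4.
z^(4) mod f = z^2 + 2z + 2.
None equal 1, so z has full order 124; f is primitive.

Yes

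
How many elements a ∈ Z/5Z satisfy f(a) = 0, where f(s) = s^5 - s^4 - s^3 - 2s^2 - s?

1

Evaluate at each of the 5 elements of Z/5Z:
f(0) = 0 → root; f(1) = 1; f(2) = 3; f(3) = 4; f(4) = 3.
Roots: {0}.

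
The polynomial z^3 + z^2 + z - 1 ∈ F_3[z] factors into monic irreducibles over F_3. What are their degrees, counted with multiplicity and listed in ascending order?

Write h(z) = z^3 + z^2 + z - 1.
Roots in F_3: h(0) = 2; h(1) = 2; h(2) = 1.
Complete factorization: h(z) = (z^3 + z^2 + z - 1).
Factor degrees with multiplicity: 3 = 3.

3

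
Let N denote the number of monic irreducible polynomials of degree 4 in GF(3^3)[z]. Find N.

132678

x^(27^4) − x is the product of all monic irreducibles of degree dividing 4; Möbius inversion gives N = (1/4) Σ μ(4/d)·27^d.
Divisors of 4: 1, 2, 4; μ(4/d) for each: 0, -1, 1.
Σ = − 27^2 + 27^4 = 530712.
N = 530712/4 = 132678.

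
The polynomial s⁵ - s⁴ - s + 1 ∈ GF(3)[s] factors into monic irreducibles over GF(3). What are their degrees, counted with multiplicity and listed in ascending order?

Write g(s) = s⁵ - s⁴ - s + 1.
Roots in GF(3): g(0) = 1; g(1) = 0 → root; g(2) = 0 → root.
Linear factors from roots: (s - 1), (s + 1).
Complete factorization: g(s) = (s + 1)·(s - 1)^2·(s² + 1).
Factor degrees with multiplicity: 1 + 1 + 1 + 2 = 5.

1, 1, 1, 2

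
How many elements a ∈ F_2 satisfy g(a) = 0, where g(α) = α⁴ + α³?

Evaluate at each of the 2 elements of F_2:
g(0) = 0 → root; g(1) = 0 → root.
Roots: {0, 1}.

2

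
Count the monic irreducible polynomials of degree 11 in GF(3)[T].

x^(3^11) − x is the product of all monic irreducibles of degree dividing 11; Möbius inversion gives N = (1/11) Σ μ(11/d)·3^d.
Divisors of 11: 1, 11; μ(11/d) for each: -1, 1.
Σ = − 3^1 + 3^11 = 177144.
N = 177144/11 = 16104.

16104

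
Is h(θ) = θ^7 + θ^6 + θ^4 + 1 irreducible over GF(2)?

No

Check for roots in GF(2): h(0) = 1; h(1) = 0 → root.
h(1) = 0, so (θ − 1) divides h(θ); h is reducible.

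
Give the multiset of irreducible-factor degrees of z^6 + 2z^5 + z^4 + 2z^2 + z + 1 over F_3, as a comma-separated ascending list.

6

Write g(z) = z^6 + 2z^5 + z^4 + 2z^2 + z + 1.
Roots in F_3: g(0) = 1; g(1) = 2; g(2) = 2.
Complete factorization: g(z) = (z^6 + 2z^5 + z^4 + 2z^2 + z + 1).
Factor degrees with multiplicity: 6 = 6.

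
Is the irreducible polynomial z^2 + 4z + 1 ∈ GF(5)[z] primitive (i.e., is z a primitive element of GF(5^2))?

No

Write f(z) = z^2 + 4z + 1.
|GF(5^2)^×| = 5^2 − 1 = 24. Prime factorization: 24 = 2^3·3.
f is primitive ⇔ z has order 24 in GF(5)[z]/(f), i.e. z^(24/q) ≠ 1 for each prime q | 24.
z^(12) mod f = 1
z^(8) mod f = z + 4.
Since z^(12) = 1, the order of z divides 12 < 24; not primitive.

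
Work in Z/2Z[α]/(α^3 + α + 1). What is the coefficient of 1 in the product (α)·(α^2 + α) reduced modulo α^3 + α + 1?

Multiply in Z/2Z[α]: (α)·(α^2 + α) = α^3 + α^2.
Reduce using α^3 ≡ α + 1 (mod α^3 + α + 1).
Reduced: α^2 + α + 1.

1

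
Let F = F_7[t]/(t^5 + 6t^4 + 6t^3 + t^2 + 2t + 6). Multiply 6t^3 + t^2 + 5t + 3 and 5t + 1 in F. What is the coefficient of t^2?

Multiply in F_7[t]: (6t^3 + t^2 + 5t + 3)·(5t + 1) = 2t^4 + 4t^3 + 5t^2 + 6t + 3.
Reduced: 2t^4 + 4t^3 + 5t^2 + 6t + 3.

5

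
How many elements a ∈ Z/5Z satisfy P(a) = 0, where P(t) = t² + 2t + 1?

1

Evaluate at each of the 5 elements of Z/5Z:
P(0) = 1; P(1) = 4; P(2) = 4; P(3) = 1; P(4) = 0 → root.
Roots: {4}.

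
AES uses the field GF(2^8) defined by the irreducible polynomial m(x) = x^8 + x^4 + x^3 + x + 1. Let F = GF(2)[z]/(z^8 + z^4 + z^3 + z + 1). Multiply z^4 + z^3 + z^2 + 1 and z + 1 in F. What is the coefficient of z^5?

1

Multiply in GF(2)[z]: (z^4 + z^3 + z^2 + 1)·(z + 1) = z^5 + z^2 + z + 1.
Reduced: z^5 + z^2 + z + 1.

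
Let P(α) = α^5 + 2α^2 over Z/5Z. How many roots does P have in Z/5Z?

2

Evaluate at each of the 5 elements of Z/5Z:
P(0) = 0 → root; P(1) = 3; P(2) = 0 → root; P(3) = 1; P(4) = 1.
Roots: {0, 2}.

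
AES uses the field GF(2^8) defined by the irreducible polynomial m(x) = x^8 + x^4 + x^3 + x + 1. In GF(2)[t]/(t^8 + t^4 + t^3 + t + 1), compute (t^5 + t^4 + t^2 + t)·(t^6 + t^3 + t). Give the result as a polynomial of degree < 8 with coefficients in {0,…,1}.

Multiply in GF(2)[t]: (t^5 + t^4 + t^2 + t)·(t^6 + t^3 + t) = t^11 + t^10 + t^6 + t^4 + t^3 + t^2.
Reduce using t^8 ≡ t^4 + t^3 + t + 1 (mod t^8 + t^4 + t^3 + t + 1).
Reduced: t^7 + t^6 + t^5 + t^3.

t^7 + t^6 + t^5 + t^3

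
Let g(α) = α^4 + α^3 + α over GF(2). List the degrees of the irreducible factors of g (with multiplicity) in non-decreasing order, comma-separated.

1, 3

Roots in GF(2): g(0) = 0 → root; g(1) = 1.
Linear factors from roots: (α).
Complete factorization: g(α) = (α)·(α^3 + α^2 + 1).
Factor degrees with multiplicity: 1 + 3 = 4.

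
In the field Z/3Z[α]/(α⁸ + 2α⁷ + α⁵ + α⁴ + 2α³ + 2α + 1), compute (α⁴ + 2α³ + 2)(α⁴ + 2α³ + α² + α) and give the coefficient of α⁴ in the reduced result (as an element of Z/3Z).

0

Multiply in Z/3Z[α]: (α⁴ + 2α³ + 2)·(α⁴ + 2α³ + α² + α) = α⁸ + α⁷ + 2α⁶ + α⁴ + α³ + 2α² + 2α.
Reduce using α⁸ ≡ α⁷ + 2α⁵ + 2α⁴ + α³ + α + 2 (mod α⁸ + 2α⁷ + α⁵ + α⁴ + 2α³ + 2α + 1).
Reduced: 2α⁷ + 2α⁶ + 2α⁵ + 2α³ + 2α² + 2.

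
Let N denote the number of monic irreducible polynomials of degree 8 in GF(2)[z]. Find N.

30

By the necklace-counting formula, N_2(8) = (1/8) Σ_{d|8} μ(8/d)·2^d.
Divisors of 8: 1, 2, 4, 8; μ(8/d) for each: 0, 0, -1, 1.
Σ = − 2^4 + 2^8 = 240.
N = 240/8 = 30.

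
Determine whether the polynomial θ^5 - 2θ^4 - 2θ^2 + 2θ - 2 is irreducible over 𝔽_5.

Write m(θ) = θ^5 - 2θ^4 - 2θ^2 + 2θ - 2.
Check for roots in 𝔽_5: m(0) = 3; m(1) = 2; m(2) = 4; m(3) = 2; m(4) = 1.
No roots, so no linear factors.
Degree-2 irreducible divisors: test the 10 monic irreducibles of degree 2 over GF(5).
None of them divide m (all give nonzero remainder).
No irreducible factor of degree ≤ 2 exists, so m is irreducible over GF(5).

Yes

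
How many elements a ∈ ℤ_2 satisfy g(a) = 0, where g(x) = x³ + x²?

2

Evaluate at each of the 2 elements of ℤ_2:
g(0) = 0 → root; g(1) = 0 → root.
Roots: {0, 1}.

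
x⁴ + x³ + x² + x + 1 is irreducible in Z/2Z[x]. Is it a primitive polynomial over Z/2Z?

Write f(x) = x⁴ + x³ + x² + x + 1.
|GF(2^4)^×| = 2^4 − 1 = 15. Prime factorization: 15 = 3·5.
f is primitive ⇔ x has order 15 in GF(2)[x]/(f), i.e. x^(15/q) ≠ 1 for each prime q | 15.
x^(5) mod f = 1
x^(3) mod f = x³.
Since x^(5) = 1, the order of x divides 5 < 15; not primitive.

No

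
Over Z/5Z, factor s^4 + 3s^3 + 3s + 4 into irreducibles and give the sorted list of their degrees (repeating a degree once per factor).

Write f(s) = s^4 + 3s^3 + 3s + 4.
Roots in Z/5Z: f(0) = 4; f(1) = 1; f(2) = 0 → root; f(3) = 0 → root; f(4) = 4.
Linear factors from roots: (s + 3), (s + 2).
Complete factorization: f(s) = (s + 2)·(s + 3)·(s^2 + 3s + 4).
Factor degrees with multiplicity: 1 + 1 + 2 = 4.

1, 1, 2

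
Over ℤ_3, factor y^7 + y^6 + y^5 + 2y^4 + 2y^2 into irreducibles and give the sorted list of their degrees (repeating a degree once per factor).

1, 1, 1, 1, 3

Write g(y) = y^7 + y^6 + y^5 + 2y^4 + 2y^2.
Roots in ℤ_3: g(0) = 0 → root; g(1) = 1; g(2) = 0 → root.
Linear factors from roots: (y), (y + 1).
Complete factorization: g(y) = (y)^2·(y + 1)^2·(y^3 + 2y^2 + 2y + 2).
Factor degrees with multiplicity: 1 + 1 + 1 + 1 + 3 = 7.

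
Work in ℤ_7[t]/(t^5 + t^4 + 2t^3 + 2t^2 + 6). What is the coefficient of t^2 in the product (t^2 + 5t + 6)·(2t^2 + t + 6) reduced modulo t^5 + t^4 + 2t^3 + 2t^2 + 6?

Multiply in ℤ_7[t]: (t^2 + 5t + 6)·(2t^2 + t + 6) = 2t^4 + 4t^3 + 2t^2 + t + 1.
Reduced: 2t^4 + 4t^3 + 2t^2 + t + 1.

2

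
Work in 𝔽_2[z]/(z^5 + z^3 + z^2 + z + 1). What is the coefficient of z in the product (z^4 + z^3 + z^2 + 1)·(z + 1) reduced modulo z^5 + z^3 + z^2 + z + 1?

Multiply in 𝔽_2[z]: (z^4 + z^3 + z^2 + 1)·(z + 1) = z^5 + z^2 + z + 1.
Reduce using z^5 ≡ z^3 + z^2 + z + 1 (mod z^5 + z^3 + z^2 + z + 1).
Reduced: z^3.

0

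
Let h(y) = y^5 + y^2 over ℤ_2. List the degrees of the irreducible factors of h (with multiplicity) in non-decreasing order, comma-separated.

1, 1, 1, 2

Roots in ℤ_2: h(0) = 0 → root; h(1) = 0 → root.
Linear factors from roots: (y), (y + 1).
Complete factorization: h(y) = (y + 1)·(y)^2·(y^2 + y + 1).
Factor degrees with multiplicity: 1 + 1 + 1 + 2 = 5.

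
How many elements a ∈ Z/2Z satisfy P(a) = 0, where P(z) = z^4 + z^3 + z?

Evaluate at each of the 2 elements of Z/2Z:
P(0) = 0 → root; P(1) = 1.
Roots: {0}.

1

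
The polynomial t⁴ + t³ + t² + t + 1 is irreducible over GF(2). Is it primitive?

Write f(t) = t⁴ + t³ + t² + t + 1.
|GF(2^4)^×| = 2^4 − 1 = 15. Prime factorization: 15 = 3·5.
f is primitive ⇔ t has order 15 in GF(2)[t]/(f), i.e. t^(15/q) ≠ 1 for each prime q | 15.
t^(5) mod f = 1
t^(3) mod f = t³.
Since t^(5) = 1, the order of t divides 5 < 15; not primitive.

No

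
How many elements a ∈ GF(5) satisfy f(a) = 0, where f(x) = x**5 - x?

Evaluate at each of the 5 elements of GF(5):
f(0) = 0 → root; f(1) = 0 → root; f(2) = 0 → root; f(3) = 0 → root; f(4) = 0 → root.
Roots: {0, 1, 2, 3, 4}.

5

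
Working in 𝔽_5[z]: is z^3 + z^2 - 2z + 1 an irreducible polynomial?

Yes

Write h(z) = z^3 + z^2 - 2z + 1.
Check for roots in 𝔽_5: h(0) = 1; h(1) = 1; h(2) = 4; h(3) = 1; h(4) = 3.
No roots. A degree-3 polynomial over a field with no linear factor is irreducible.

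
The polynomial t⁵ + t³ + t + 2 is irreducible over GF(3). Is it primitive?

Write f(t) = t⁵ + t³ + t + 2.
|GF(3^5)^×| = 3^5 − 1 = 242. Prime factorization: 242 = 2·11^2.
f is primitive ⇔ t has order 242 in GF(3)[t]/(f), i.e. t^(242/q) ≠ 1 for each prime q | 242.
t^(121) mod f = 1
t^(22) mod f = t⁴ + t² + 2.
Since t^(121) = 1, the order of t divides 121 < 242; not primitive.

No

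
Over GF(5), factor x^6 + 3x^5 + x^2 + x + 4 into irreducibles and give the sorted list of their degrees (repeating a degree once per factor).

Write g(x) = x^6 + 3x^5 + x^2 + x + 4.
Roots in GF(5): g(0) = 4; g(1) = 0 → root; g(2) = 0 → root; g(3) = 4; g(4) = 2.
Linear factors from roots: (x + 4), (x + 3).
Complete factorization: g(x) = (x + 3)·(x + 4)·(x^2 + 3x + 3)·(x^2 + 3x + 4).
Factor degrees with multiplicity: 1 + 1 + 2 + 2 = 6.

1, 1, 2, 2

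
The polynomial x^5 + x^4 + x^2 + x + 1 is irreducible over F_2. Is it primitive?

Write f(x) = x^5 + x^4 + x^2 + x + 1.
|GF(2^5)^×| = 2^5 − 1 = 31. Prime factorization: 31 = 31.
f is primitive ⇔ x has order 31 in GF(2)[x]/(f), i.e. x^(31/q) ≠ 1 for each prime q | 31.
x^(1) mod f = x.
None equal 1, so x has full order 31; f is primitive.

Yes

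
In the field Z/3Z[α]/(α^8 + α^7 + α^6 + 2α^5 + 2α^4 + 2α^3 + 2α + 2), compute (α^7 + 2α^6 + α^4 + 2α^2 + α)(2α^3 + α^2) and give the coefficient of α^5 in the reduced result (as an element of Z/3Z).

0

Multiply in Z/3Z[α]: (α^7 + 2α^6 + α^4 + 2α^2 + α)·(2α^3 + α^2) = 2α^10 + 2α^9 + 2α^8 + 2α^7 + α^6 + α^5 + α^4 + α^3.
Reduce using α^8 ≡ 2α^7 + 2α^6 + α^5 + α^4 + α^3 + α + 1 (mod α^8 + α^7 + α^6 + 2α^5 + 2α^4 + 2α^3 + 2α + 2).
Reduced: α^7 + α^4 + 2α^2.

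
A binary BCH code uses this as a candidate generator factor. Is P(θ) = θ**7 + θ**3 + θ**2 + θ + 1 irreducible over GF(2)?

Check for roots in GF(2): P(0) = 1; P(1) = 1.
No roots, so no linear factors.
Monic irreducibles of degree 2 over GF(2): θ**2 + θ + 1.
None of them divide P (all give nonzero remainder).
Monic irreducibles of degree 3 over GF(2): θ**3 + θ + 1, θ**3 + θ**2 + 1.
None of them divide P (all give nonzero remainder).
No irreducible factor of degree ≤ 3 exists, so P is irreducible over GF(2).

Yes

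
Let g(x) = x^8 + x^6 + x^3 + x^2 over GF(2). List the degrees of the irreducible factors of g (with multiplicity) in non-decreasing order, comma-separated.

1, 1, 1, 2, 3

Roots in GF(2): g(0) = 0 → root; g(1) = 0 → root.
Linear factors from roots: (x), (x + 1).
Complete factorization: g(x) = (x + 1)·(x)^2·(x^2 + x + 1)·(x^3 + x + 1).
Factor degrees with multiplicity: 1 + 1 + 1 + 2 + 3 = 8.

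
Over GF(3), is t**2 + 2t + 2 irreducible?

Write g(t) = t**2 + 2t + 2.
Check for roots in GF(3): g(0) = 2; g(1) = 2; g(2) = 1.
No roots. A degree-2 polynomial over a field with no linear factor is irreducible.

Yes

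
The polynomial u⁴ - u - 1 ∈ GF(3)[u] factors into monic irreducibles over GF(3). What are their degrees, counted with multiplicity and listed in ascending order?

Write h(u) = u⁴ - u - 1.
Roots in GF(3): h(0) = 2; h(1) = 2; h(2) = 1.
Complete factorization: h(u) = (u⁴ - u - 1).
Factor degrees with multiplicity: 4 = 4.

4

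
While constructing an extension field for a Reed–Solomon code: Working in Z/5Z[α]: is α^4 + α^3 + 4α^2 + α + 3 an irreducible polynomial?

Write h(α) = α^4 + α^3 + 4α^2 + α + 3.
Check for roots in Z/5Z: h(0) = 3; h(1) = 0 → root; h(2) = 0 → root; h(3) = 0 → root; h(4) = 1.
h(1) = 0, so (α − 1) divides h(α); h is reducible.

No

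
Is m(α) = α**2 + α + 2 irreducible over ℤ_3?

Yes

Check for roots in ℤ_3: m(0) = 2; m(1) = 1; m(2) = 2.
No roots. A degree-2 polynomial over a field with no linear factor is irreducible.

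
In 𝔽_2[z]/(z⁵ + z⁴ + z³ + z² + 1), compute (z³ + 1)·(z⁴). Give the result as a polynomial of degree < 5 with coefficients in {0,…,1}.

Multiply in 𝔽_2[z]: (z³ + 1)·(z⁴) = z⁷ + z⁴.
Reduce using z⁵ ≡ z⁴ + z³ + z² + 1 (mod z⁵ + z⁴ + z³ + z² + 1).
Reduced: z⁴ + z³ + z² + z.

z^4 + z^3 + z^2 + z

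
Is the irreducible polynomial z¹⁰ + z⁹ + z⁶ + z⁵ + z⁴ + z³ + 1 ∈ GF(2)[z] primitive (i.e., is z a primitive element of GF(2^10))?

Write f(z) = z¹⁰ + z⁹ + z⁶ + z⁵ + z⁴ + z³ + 1.
|GF(2^10)^×| = 2^10 − 1 = 1023. Prime factorization: 1023 = 3·11·31.
f is primitive ⇔ z has order 1023 in GF(2)[z]/(f), i.e. z^(1023/q) ≠ 1 for each prime q | 1023.
z^(341) mod f = z⁹ + z⁷ + z⁶ + z⁴ + z + 1.
z^(93) mod f = z⁸ + z⁷ + z⁶ + z⁵ + z³ + 1.
z^(33) mod f = z⁹ + z⁸ + z⁷ + z⁵ + z⁴ + z.
None equal 1, so z has full order 1023; f is primitive.

Yes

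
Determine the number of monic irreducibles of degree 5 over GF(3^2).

11808

By the necklace-counting formula, N_9(5) = (1/5) Σ_{d|5} μ(5/d)·9^d.
Divisors of 5: 1, 5; μ(5/d) for each: -1, 1.
Σ = − 9^1 + 9^5 = 59040.
N = 59040/5 = 11808.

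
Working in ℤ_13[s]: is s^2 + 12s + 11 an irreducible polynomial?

Write g(s) = s^2 + 12s + 11.
Check each element of ℤ_13 for a root: g(0)=11, g(1)=11, g(2)=0, g(3)=4, g(4)=10, g(5)=5, g(6)=2, g(7)=1, g(8)=2, g(9)=5, g(10)=10, g(11)=4, g(12)=0.
g(2) = 0, so (s − 2) divides g(s); g is reducible.

No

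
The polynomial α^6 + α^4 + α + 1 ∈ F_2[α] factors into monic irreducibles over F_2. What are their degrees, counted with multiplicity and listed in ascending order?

Write f(α) = α^6 + α^4 + α + 1.
Roots in F_2: f(0) = 1; f(1) = 0 → root.
Linear factors from roots: (α + 1).
Complete factorization: f(α) = (α + 1)·(α^2 + α + 1)·(α^3 + α + 1).
Factor degrees with multiplicity: 1 + 2 + 3 = 6.

1, 2, 3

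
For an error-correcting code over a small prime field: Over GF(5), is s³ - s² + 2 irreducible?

Write g(s) = s³ - s² + 2.
Check for roots in GF(5): g(0) = 2; g(1) = 2; g(2) = 1; g(3) = 0 → root; g(4) = 0 → root.
g(3) = 0, so (s − 3) divides g(s); g is reducible.

No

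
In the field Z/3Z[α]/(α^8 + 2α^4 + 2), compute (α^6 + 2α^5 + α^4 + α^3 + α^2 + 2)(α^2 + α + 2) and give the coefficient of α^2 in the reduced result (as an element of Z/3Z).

Multiply in Z/3Z[α]: (α^6 + 2α^5 + α^4 + α^3 + α^2 + 2)·(α^2 + α + 2) = α^8 + 2α^6 + α^4 + α^2 + 2α + 1.
Reduce using α^8 ≡ α^4 + 1 (mod α^8 + 2α^4 + 2).
Reduced: 2α^6 + 2α^4 + α^2 + 2α + 2.

1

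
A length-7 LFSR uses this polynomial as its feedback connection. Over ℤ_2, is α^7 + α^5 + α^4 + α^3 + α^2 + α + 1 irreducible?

Yes

Write m(α) = α^7 + α^5 + α^4 + α^3 + α^2 + α + 1.
Check for roots in ℤ_2: m(0) = 1; m(1) = 1.
No roots, so no linear factors.
Monic irreducibles of degree 2 over GF(2): α^2 + α + 1.
None of them divide m (all give nonzero remainder).
Monic irreducibles of degree 3 over GF(2): α^3 + α + 1, α^3 + α^2 + 1.
None of them divide m (all give nonzero remainder).
No irreducible factor of degree ≤ 3 exists, so m is irreducible over GF(2).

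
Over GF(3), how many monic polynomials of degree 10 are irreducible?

5880

Gauss's count: N_{3}(10) = (1/10) Σ_{d|10} μ(10/d)·3^d.
Divisors of 10: 1, 2, 5, 10; μ(10/d) for each: 1, -1, -1, 1.
Σ = 3^1 − 3^2 − 3^5 + 3^10 = 58800.
N = 58800/10 = 5880.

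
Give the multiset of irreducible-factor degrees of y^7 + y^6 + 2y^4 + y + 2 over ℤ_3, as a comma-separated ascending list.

1, 1, 1, 2, 2

Write f(y) = y^7 + y^6 + 2y^4 + y + 2.
Roots in ℤ_3: f(0) = 2; f(1) = 1; f(2) = 0 → root.
Linear factors from roots: (y + 1).
Complete factorization: f(y) = (y + 1)^3·(y^2 + 1)·(y^2 + y + 2).
Factor degrees with multiplicity: 1 + 1 + 1 + 2 + 2 = 7.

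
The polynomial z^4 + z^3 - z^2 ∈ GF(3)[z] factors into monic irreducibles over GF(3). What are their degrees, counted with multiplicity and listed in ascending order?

Write h(z) = z^4 + z^3 - z^2.
Roots in GF(3): h(0) = 0 → root; h(1) = 1; h(2) = 2.
Linear factors from roots: (z).
Complete factorization: h(z) = (z)^2·(z^2 + z - 1).
Factor degrees with multiplicity: 1 + 1 + 2 = 4.

1, 1, 2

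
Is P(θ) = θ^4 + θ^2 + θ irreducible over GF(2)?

No

Check for roots in GF(2): P(0) = 0 → root; P(1) = 1.
P(0) = 0, so (θ) divides P(θ); P is reducible.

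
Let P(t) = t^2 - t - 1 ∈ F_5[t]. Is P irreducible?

Check for roots in F_5: P(0) = 4; P(1) = 4; P(2) = 1; P(3) = 0 → root; P(4) = 1.
P(3) = 0, so (t − 3) divides P(t); P is reducible.

No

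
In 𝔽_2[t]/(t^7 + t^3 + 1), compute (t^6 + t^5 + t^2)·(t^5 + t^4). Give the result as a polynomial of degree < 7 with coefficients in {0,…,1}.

t^6 + t^5 + t^4 + t^2

Multiply in 𝔽_2[t]: (t^6 + t^5 + t^2)·(t^5 + t^4) = t^11 + t^9 + t^7 + t^6.
Reduce using t^7 ≡ t^3 + 1 (mod t^7 + t^3 + 1).
Reduced: t^6 + t^5 + t^4 + t^2.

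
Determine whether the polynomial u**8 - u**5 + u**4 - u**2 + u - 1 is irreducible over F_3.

Write f(u) = u**8 - u**5 + u**4 - u**2 + u - 1.
Check for roots in F_3: f(0) = 2; f(1) = 0 → root; f(2) = 0 → root.
f(1) = 0, so (u − 1) divides f(u); f is reducible.

No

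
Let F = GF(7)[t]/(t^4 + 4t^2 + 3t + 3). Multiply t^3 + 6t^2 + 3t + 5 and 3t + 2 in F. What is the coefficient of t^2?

Multiply in GF(7)[t]: (t^3 + 6t^2 + 3t + 5)·(3t + 2) = 3t^4 + 6t^3 + 3.
Reduce using t^4 ≡ 3t^2 + 4t + 4 (mod t^4 + 4t^2 + 3t + 3).
Reduced: 6t^3 + 2t^2 + 5t + 1.

2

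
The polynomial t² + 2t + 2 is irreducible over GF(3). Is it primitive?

Write f(t) = t² + 2t + 2.
|GF(3^2)^×| = 3^2 − 1 = 8. Prime factorization: 8 = 2^3.
f is primitive ⇔ t has order 8 in GF(3)[t]/(f), i.e. t^(8/q) ≠ 1 for each prime q | 8.
t^(4) mod f = 2.
None equal 1, so t has full order 8; f is primitive.

Yes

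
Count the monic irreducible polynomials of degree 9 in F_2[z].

The number of monic irreducibles of degree 9 over GF(2) is (1/9)·Σ_{d∣9} μ(9/d) 2^d.
Divisors of 9: 1, 3, 9; μ(9/d) for each: 0, -1, 1.
Σ = − 2^3 + 2^9 = 504.
N = 504/9 = 56.

56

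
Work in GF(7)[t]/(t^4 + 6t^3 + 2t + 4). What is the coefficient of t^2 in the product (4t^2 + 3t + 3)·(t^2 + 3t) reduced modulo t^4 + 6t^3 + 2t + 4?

5

Multiply in GF(7)[t]: (4t^2 + 3t + 3)·(t^2 + 3t) = 4t^4 + t^3 + 5t^2 + 2t.
Reduce using t^4 ≡ t^3 + 5t + 3 (mod t^4 + 6t^3 + 2t + 4).
Reduced: 5t^3 + 5t^2 + t + 5.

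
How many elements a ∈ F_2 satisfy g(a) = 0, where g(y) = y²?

1

Evaluate at each of the 2 elements of F_2:
g(0) = 0 → root; g(1) = 1.
Roots: {0}.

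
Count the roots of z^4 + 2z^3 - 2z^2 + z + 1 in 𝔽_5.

Write g(z) = z^4 + 2z^3 - 2z^2 + z + 1.
Evaluate at each of the 5 elements of 𝔽_5:
g(0) = 1; g(1) = 3; g(2) = 2; g(3) = 1; g(4) = 2.
No element is a root.

0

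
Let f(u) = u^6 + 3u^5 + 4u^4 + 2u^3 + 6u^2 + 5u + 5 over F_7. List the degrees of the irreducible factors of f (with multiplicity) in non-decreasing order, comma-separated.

Linear factors from roots: (u + 2).
Complete factorization: f(u) = (u + 2)·(u^2 + 2u + 2)·(u^3 + 6u^2 + 2u + 3).
Factor degrees with multiplicity: 1 + 2 + 3 = 6.

1, 2, 3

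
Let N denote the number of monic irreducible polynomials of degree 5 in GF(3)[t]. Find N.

48

Gauss's count: N_{3}(5) = (1/5) Σ_{d|5} μ(5/d)·3^d.
Divisors of 5: 1, 5; μ(5/d) for each: -1, 1.
Σ = − 3^1 + 3^5 = 240.
N = 240/5 = 48.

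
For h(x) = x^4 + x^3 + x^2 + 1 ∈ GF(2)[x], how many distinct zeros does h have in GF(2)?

Evaluate at each of the 2 elements of GF(2):
h(0) = 1; h(1) = 0 → root.
Roots: {1}.

1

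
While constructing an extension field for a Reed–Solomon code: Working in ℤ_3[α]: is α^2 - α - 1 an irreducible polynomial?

Yes

Write h(α) = α^2 - α - 1.
Check for roots in ℤ_3: h(0) = 2; h(1) = 2; h(2) = 1.
No roots. A degree-2 polynomial over a field with no linear factor is irreducible.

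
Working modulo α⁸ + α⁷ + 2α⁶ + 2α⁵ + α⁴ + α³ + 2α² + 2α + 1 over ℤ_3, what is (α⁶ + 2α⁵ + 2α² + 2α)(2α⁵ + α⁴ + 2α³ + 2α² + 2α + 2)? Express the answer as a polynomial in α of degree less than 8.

2α^5 + 2α^4 + α^3 + α^2 + 1

Multiply in ℤ_3[α]: (α⁶ + 2α⁵ + 2α² + 2α)·(2α⁵ + α⁴ + 2α³ + 2α² + 2α + 2) = 2α¹¹ + 2α¹⁰ + α⁹ + α⁷ + α⁵ + 2α⁴ + 2α³ + 2α² + α.
Reduce using α⁸ ≡ 2α⁷ + α⁶ + α⁵ + 2α⁴ + 2α³ + α² + α + 2 (mod α⁸ + α⁷ + 2α⁶ + 2α⁵ + α⁴ + α³ + 2α² + 2α + 1).
Reduced: 2α⁵ + 2α⁴ + α³ + α² + 1.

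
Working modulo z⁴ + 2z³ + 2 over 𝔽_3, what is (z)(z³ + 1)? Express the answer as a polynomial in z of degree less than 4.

z^3 + z + 1

Multiply in 𝔽_3[z]: (z)·(z³ + 1) = z⁴ + z.
Reduce using z⁴ ≡ z³ + 1 (mod z⁴ + 2z³ + 2).
Reduced: z³ + z + 1.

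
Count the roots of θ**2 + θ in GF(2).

2

Write h(θ) = θ**2 + θ.
Evaluate at each of the 2 elements of GF(2):
h(0) = 0 → root; h(1) = 0 → root.
Roots: {0, 1}.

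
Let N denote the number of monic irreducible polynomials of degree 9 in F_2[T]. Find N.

By the necklace-counting formula, N_2(9) = (1/9) Σ_{d|9} μ(9/d)·2^d.
Divisors of 9: 1, 3, 9; μ(9/d) for each: 0, -1, 1.
Σ = − 2^3 + 2^9 = 504.
N = 504/9 = 56.

56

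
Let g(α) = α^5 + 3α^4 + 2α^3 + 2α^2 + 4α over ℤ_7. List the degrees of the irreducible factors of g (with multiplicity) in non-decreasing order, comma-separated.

1, 1, 1, 2

Linear factors from roots: (α), (α + 5), (α + 2).
Complete factorization: g(α) = (α)·(α + 2)·(α + 5)·(α^2 + 3α + 6).
Factor degrees with multiplicity: 1 + 1 + 1 + 2 = 5.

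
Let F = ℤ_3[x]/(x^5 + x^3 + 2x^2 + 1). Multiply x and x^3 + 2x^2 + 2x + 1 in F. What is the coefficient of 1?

Multiply in ℤ_3[x]: (x)·(x^3 + 2x^2 + 2x + 1) = x^4 + 2x^3 + 2x^2 + x.
Reduced: x^4 + 2x^3 + 2x^2 + x.

0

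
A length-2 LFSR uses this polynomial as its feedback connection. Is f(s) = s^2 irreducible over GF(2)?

No

Check for roots in GF(2): f(0) = 0 → root; f(1) = 1.
f(0) = 0, so (s) divides f(s); f is reducible.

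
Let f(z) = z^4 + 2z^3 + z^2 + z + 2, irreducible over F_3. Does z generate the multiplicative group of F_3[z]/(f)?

Yes

|GF(3^4)^×| = 3^4 − 1 = 80. Prime factorization: 80 = 2^4·5.
f is primitive ⇔ z has order 80 in GF(3)[z]/(f), i.e. z^(80/q) ≠ 1 for each prime q | 80.
z^(40) mod f = 2.
z^(16) mod f = z^3 + 1.
None equal 1, so z has full order 80; f is primitive.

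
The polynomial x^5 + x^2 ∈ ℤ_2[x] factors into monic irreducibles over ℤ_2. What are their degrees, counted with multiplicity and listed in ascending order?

1, 1, 1, 2

Write f(x) = x^5 + x^2.
Roots in ℤ_2: f(0) = 0 → root; f(1) = 0 → root.
Linear factors from roots: (x), (x + 1).
Complete factorization: f(x) = (x + 1)·(x)^2·(x^2 + x + 1).
Factor degrees with multiplicity: 1 + 1 + 1 + 2 = 5.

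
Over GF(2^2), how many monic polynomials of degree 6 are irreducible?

Gauss's count: N_{4}(6) = (1/6) Σ_{d|6} μ(6/d)·4^d.
Divisors of 6: 1, 2, 3, 6; μ(6/d) for each: 1, -1, -1, 1.
Σ = 4^1 − 4^2 − 4^3 + 4^6 = 4020.
N = 4020/6 = 670.

670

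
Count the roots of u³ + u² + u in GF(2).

1

Write P(u) = u³ + u² + u.
Evaluate at each of the 2 elements of GF(2):
P(0) = 0 → root; P(1) = 1.
Roots: {0}.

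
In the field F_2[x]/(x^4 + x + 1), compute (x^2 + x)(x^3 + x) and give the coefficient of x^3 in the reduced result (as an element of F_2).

1

Multiply in F_2[x]: (x^2 + x)·(x^3 + x) = x^5 + x^4 + x^3 + x^2.
Reduce using x^4 ≡ x + 1 (mod x^4 + x + 1).
Reduced: x^3 + 1.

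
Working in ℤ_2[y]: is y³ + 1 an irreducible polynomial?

Write h(y) = y³ + 1.
Check for roots in ℤ_2: h(0) = 1; h(1) = 0 → root.
h(1) = 0, so (y − 1) divides h(y); h is reducible.

No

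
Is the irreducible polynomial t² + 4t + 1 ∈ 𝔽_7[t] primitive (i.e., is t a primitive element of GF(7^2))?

No

Write f(t) = t² + 4t + 1.
|GF(7^2)^×| = 7^2 − 1 = 48. Prime factorization: 48 = 2^4·3.
f is primitive ⇔ t has order 48 in GF(7)[t]/(f), i.e. t^(48/q) ≠ 1 for each prime q | 48.
t^(24) mod f = 1
t^(16) mod f = 1
Since t^(24) = 1, the order of t divides 24 < 48; not primitive.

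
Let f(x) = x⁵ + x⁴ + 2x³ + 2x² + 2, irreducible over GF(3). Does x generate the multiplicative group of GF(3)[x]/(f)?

No

|GF(3^5)^×| = 3^5 − 1 = 242. Prime factorization: 242 = 2·11^2.
f is primitive ⇔ x has order 242 in GF(3)[x]/(f), i.e. x^(242/q) ≠ 1 for each prime q | 242.
x^(121) mod f = 1
x^(22) mod f = x⁴ + 2x³ + x² + 1.
Since x^(121) = 1, the order of x divides 121 < 242; not primitive.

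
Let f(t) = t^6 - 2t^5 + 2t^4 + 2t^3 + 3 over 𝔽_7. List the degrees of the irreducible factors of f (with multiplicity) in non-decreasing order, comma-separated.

Linear factors from roots: (t - 3), (t + 2).
Complete factorization: f(t) = (t - 3)·(t + 2)^2·(t^3 - 3t^2 - t - 2).
Factor degrees with multiplicity: 1 + 1 + 1 + 3 = 6.

1, 1, 1, 3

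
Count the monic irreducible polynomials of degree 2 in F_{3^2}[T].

Gauss's count: N_{9}(2) = (1/2) Σ_{d|2} μ(2/d)·9^d.
Divisors of 2: 1, 2; μ(2/d) for each: -1, 1.
Σ = − 9^1 + 9^2 = 72.
N = 72/2 = 36.

36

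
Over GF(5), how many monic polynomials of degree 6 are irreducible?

x^(5^6) − x is the product of all monic irreducibles of degree dividing 6; Möbius inversion gives N = (1/6) Σ μ(6/d)·5^d.
Divisors of 6: 1, 2, 3, 6; μ(6/d) for each: 1, -1, -1, 1.
Σ = 5^1 − 5^2 − 5^3 + 5^6 = 15480.
N = 15480/6 = 2580.

2580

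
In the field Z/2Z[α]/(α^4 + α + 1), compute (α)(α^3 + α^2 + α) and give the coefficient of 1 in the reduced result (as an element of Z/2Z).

Multiply in Z/2Z[α]: (α)·(α^3 + α^2 + α) = α^4 + α^3 + α^2.
Reduce using α^4 ≡ α + 1 (mod α^4 + α + 1).
Reduced: α^3 + α^2 + α + 1.

1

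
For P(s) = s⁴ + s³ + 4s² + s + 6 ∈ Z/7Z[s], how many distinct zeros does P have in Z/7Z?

Evaluate at each of the 7 elements of Z/7Z:
P(0) = 6; P(1) = 6; P(2) = 6; P(3) = 6; P(4) = 2; P(5) = 0 → root; P(6) = 2.
Roots: {5}.

1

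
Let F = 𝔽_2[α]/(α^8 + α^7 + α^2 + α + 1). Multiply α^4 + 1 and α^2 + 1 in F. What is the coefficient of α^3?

Multiply in 𝔽_2[α]: (α^4 + 1)·(α^2 + 1) = α^6 + α^4 + α^2 + 1.
Reduced: α^6 + α^4 + α^2 + 1.

0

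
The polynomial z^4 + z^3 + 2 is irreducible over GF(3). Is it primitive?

Write f(z) = z^4 + z^3 + 2.
|GF(3^4)^×| = 3^4 − 1 = 80. Prime factorization: 80 = 2^4·5.
f is primitive ⇔ z has order 80 in GF(3)[z]/(f), i.e. z^(80/q) ≠ 1 for each prime q | 80.
z^(40) mod f = 2.
z^(16) mod f = 2z^2 + 2z + 2.
None equal 1, so z has full order 80; f is primitive.

Yes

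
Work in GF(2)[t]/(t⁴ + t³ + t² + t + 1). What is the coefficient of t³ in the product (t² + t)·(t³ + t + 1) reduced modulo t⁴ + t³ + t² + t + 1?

Multiply in GF(2)[t]: (t² + t)·(t³ + t + 1) = t⁵ + t⁴ + t³ + t.
Reduce using t⁴ ≡ t³ + t² + t + 1 (mod t⁴ + t³ + t² + t + 1).
Reduced: t².

0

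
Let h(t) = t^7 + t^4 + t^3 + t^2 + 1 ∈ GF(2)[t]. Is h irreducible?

Check for roots in GF(2): h(0) = 1; h(1) = 1.
No roots, so no linear factors.
Monic irreducibles of degree 2 over GF(2): t^2 + t + 1.
None of them divide h (all give nonzero remainder).
Monic irreducibles of degree 3 over GF(2): t^3 + t + 1, t^3 + t^2 + 1.
None of them divide h (all give nonzero remainder).
No irreducible factor of degree ≤ 3 exists, so h is irreducible over GF(2).

Yes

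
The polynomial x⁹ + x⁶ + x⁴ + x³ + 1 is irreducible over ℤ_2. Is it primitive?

Yes

Write f(x) = x⁹ + x⁶ + x⁴ + x³ + 1.
|GF(2^9)^×| = 2^9 − 1 = 511. Prime factorization: 511 = 7·73.
f is primitive ⇔ x has order 511 in GF(2)[x]/(f), i.e. x^(511/q) ≠ 1 for each prime q | 511.
x^(73) mod f = x⁶ + x³ + x² + 1.
x^(7) mod f = x⁷.
None equal 1, so x has full order 511; f is primitive.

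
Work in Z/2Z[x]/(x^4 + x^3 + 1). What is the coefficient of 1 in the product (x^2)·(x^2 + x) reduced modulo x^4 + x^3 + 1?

1

Multiply in Z/2Z[x]: (x^2)·(x^2 + x) = x^4 + x^3.
Reduce using x^4 ≡ x^3 + 1 (mod x^4 + x^3 + 1).
Reduced: 1.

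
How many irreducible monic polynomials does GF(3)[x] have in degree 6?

Gauss's count: N_{3}(6) = (1/6) Σ_{d|6} μ(6/d)·3^d.
Divisors of 6: 1, 2, 3, 6; μ(6/d) for each: 1, -1, -1, 1.
Σ = 3^1 − 3^2 − 3^3 + 3^6 = 696.
N = 696/6 = 116.

116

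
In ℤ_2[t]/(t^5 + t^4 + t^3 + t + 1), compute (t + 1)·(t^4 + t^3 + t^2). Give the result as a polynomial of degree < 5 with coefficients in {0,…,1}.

Multiply in ℤ_2[t]: (t + 1)·(t^4 + t^3 + t^2) = t^5 + t^2.
Reduce using t^5 ≡ t^4 + t^3 + t + 1 (mod t^5 + t^4 + t^3 + t + 1).
Reduced: t^4 + t^3 + t^2 + t + 1.

t^4 + t^3 + t^2 + t + 1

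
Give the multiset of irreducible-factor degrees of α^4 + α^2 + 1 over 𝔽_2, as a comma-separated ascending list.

2, 2

Write g(α) = α^4 + α^2 + 1.
Roots in 𝔽_2: g(0) = 1; g(1) = 1.
Complete factorization: g(α) = (α^2 + α + 1)^2.
Factor degrees with multiplicity: 2 + 2 = 4.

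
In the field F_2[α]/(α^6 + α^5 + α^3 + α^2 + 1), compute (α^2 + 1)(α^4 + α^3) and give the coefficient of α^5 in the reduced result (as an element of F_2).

Multiply in F_2[α]: (α^2 + 1)·(α^4 + α^3) = α^6 + α^5 + α^4 + α^3.
Reduce using α^6 ≡ α^5 + α^3 + α^2 + 1 (mod α^6 + α^5 + α^3 + α^2 + 1).
Reduced: α^4 + α^2 + 1.

0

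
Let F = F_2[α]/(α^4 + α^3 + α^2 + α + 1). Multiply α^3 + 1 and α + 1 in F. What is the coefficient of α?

0

Multiply in F_2[α]: (α^3 + 1)·(α + 1) = α^4 + α^3 + α + 1.
Reduce using α^4 ≡ α^3 + α^2 + α + 1 (mod α^4 + α^3 + α^2 + α + 1).
Reduced: α^2.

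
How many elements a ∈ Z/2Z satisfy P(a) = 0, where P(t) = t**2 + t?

2

Evaluate at each of the 2 elements of Z/2Z:
P(0) = 0 → root; P(1) = 0 → root.
Roots: {0, 1}.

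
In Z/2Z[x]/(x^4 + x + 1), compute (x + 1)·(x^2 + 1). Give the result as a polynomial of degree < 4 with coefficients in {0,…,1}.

x^3 + x^2 + x + 1

Multiply in Z/2Z[x]: (x + 1)·(x^2 + 1) = x^3 + x^2 + x + 1.
Reduced: x^3 + x^2 + x + 1.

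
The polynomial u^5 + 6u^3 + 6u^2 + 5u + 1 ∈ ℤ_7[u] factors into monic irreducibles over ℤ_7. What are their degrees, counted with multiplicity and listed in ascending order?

Write f(u) = u^5 + 6u^3 + 6u^2 + 5u + 1.
Complete factorization: f(u) = (u^5 + 6u^3 + 6u^2 + 5u + 1).
Factor degrees with multiplicity: 5 = 5.

5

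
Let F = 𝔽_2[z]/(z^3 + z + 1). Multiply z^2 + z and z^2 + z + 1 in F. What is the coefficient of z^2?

1

Multiply in 𝔽_2[z]: (z^2 + z)·(z^2 + z + 1) = z^4 + z.
Reduce using z^3 ≡ z + 1 (mod z^3 + z + 1).
Reduced: z^2.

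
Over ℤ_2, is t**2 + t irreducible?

No

Write g(t) = t**2 + t.
Check for roots in ℤ_2: g(0) = 0 → root; g(1) = 0 → root.
g(0) = 0, so (t) divides g(t); g is reducible.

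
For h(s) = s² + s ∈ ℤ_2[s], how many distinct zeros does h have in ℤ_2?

2

Evaluate at each of the 2 elements of ℤ_2:
h(0) = 0 → root; h(1) = 0 → root.
Roots: {0, 1}.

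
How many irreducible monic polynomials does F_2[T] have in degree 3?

2

The number of monic irreducibles of degree 3 over GF(2) is (1/3)·Σ_{d∣3} μ(3/d) 2^d.
Divisors of 3: 1, 3; μ(3/d) for each: -1, 1.
Σ = − 2^1 + 2^3 = 6.
N = 6/3 = 2.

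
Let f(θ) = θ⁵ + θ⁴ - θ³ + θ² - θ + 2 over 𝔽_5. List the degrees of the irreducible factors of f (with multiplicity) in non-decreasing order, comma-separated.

Roots in 𝔽_5: f(0) = 2; f(1) = 3; f(2) = 4; f(3) = 0 → root; f(4) = 0 → root.
Linear factors from roots: (θ + 2), (θ + 1).
Complete factorization: f(θ) = (θ + 2)·(θ + 1)^4.
Factor degrees with multiplicity: 1 + 1 + 1 + 1 + 1 = 5.

1, 1, 1, 1, 1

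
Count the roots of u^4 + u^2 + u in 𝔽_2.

Write g(u) = u^4 + u^2 + u.
Evaluate at each of the 2 elements of 𝔽_2:
g(0) = 0 → root; g(1) = 1.
Roots: {0}.

1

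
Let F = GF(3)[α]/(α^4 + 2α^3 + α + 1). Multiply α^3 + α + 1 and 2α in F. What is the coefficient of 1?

1

Multiply in GF(3)[α]: (α^3 + α + 1)·(2α) = 2α^4 + 2α^2 + 2α.
Reduce using α^4 ≡ α^3 + 2α + 2 (mod α^4 + 2α^3 + α + 1).
Reduced: 2α^3 + 2α^2 + 1.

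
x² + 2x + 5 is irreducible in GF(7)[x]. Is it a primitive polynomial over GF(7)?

Write f(x) = x² + 2x + 5.
|GF(7^2)^×| = 7^2 − 1 = 48. Prime factorization: 48 = 2^4·3.
f is primitive ⇔ x has order 48 in GF(7)[x]/(f), i.e. x^(48/q) ≠ 1 for each prime q | 48.
x^(24) mod f = 6.
x^(16) mod f = 4.
None equal 1, so x has full order 48; f is primitive.

Yes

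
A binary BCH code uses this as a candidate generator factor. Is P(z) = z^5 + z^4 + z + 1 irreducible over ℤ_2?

No

Check for roots in ℤ_2: P(0) = 1; P(1) = 0 → root.
P(1) = 0, so (z − 1) divides P(z); P is reducible.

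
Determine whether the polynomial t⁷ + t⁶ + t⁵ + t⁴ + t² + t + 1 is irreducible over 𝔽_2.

Write f(t) = t⁷ + t⁶ + t⁵ + t⁴ + t² + t + 1.
Check for roots in 𝔽_2: f(0) = 1; f(1) = 1.
No roots, so no linear factors.
Monic irreducibles of degree 2 over GF(2): t² + t + 1.
None of them divide f (all give nonzero remainder).
Monic irreducibles of degree 3 over GF(2): t³ + t + 1, t³ + t² + 1.
None of them divide f (all give nonzero remainder).
No irreducible factor of degree ≤ 3 exists, so f is irreducible over GF(2).

Yes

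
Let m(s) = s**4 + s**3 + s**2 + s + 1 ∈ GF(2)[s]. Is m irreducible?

Check for roots in GF(2): m(0) = 1; m(1) = 1.
No roots, so no linear factors.
Monic irreducibles of degree 2 over GF(2): s**2 + s + 1.
None of them divide m (all give nonzero remainder).
No irreducible factor of degree ≤ 2 exists, so m is irreducible over GF(2).

Yes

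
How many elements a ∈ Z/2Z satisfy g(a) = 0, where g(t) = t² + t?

Evaluate at each of the 2 elements of Z/2Z:
g(0) = 0 → root; g(1) = 0 → root.
Roots: {0, 1}.

2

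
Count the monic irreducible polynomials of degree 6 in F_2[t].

9

Gauss's count: N_{2}(6) = (1/6) Σ_{d|6} μ(6/d)·2^d.
Divisors of 6: 1, 2, 3, 6; μ(6/d) for each: 1, -1, -1, 1.
Σ = 2^1 − 2^2 − 2^3 + 2^6 = 54.
N = 54/6 = 9.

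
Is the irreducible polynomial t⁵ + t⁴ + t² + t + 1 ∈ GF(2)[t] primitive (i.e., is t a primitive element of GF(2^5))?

Yes

Write f(t) = t⁵ + t⁴ + t² + t + 1.
|GF(2^5)^×| = 2^5 − 1 = 31. Prime factorization: 31 = 31.
f is primitive ⇔ t has order 31 in GF(2)[t]/(f), i.e. t^(31/q) ≠ 1 for each prime q | 31.
t^(1) mod f = t.
None equal 1, so t has full order 31; f is primitive.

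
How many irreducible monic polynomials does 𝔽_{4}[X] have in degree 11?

Gauss's count: N_{4}(11) = (1/11) Σ_{d|11} μ(11/d)·4^d.
Divisors of 11: 1, 11; μ(11/d) for each: -1, 1.
Σ = − 4^1 + 4^11 = 4194300.
N = 4194300/11 = 381300.

381300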